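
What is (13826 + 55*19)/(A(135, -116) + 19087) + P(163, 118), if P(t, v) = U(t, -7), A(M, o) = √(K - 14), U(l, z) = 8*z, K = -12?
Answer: (-56*√26 + 1054001*I)/(√26 - 19087*I) ≈ -55.221 - 0.00020814*I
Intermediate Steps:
A(M, o) = I*√26 (A(M, o) = √(-12 - 14) = √(-26) = I*√26)
P(t, v) = -56 (P(t, v) = 8*(-7) = -56)
(13826 + 55*19)/(A(135, -116) + 19087) + P(163, 118) = (13826 + 55*19)/(I*√26 + 19087) - 56 = (13826 + 1045)/(19087 + I*√26) - 56 = 14871/(19087 + I*√26) - 56 = -56 + 14871/(19087 + I*√26)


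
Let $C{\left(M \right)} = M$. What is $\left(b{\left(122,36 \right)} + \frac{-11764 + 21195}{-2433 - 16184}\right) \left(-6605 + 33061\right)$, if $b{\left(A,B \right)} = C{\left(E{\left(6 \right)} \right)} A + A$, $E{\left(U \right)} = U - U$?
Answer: $\frac{59839318408}{18617} \approx 3.2142 \cdot 10^{6}$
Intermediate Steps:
$E{\left(U \right)} = 0$
$b{\left(A,B \right)} = A$ ($b{\left(A,B \right)} = 0 A + A = 0 + A = A$)
$\left(b{\left(122,36 \right)} + \frac{-11764 + 21195}{-2433 - 16184}\right) \left(-6605 + 33061\right) = \left(122 + \frac{-11764 + 21195}{-2433 - 16184}\right) \left(-6605 + 33061\right) = \left(122 + \frac{9431}{-18617}\right) 26456 = \left(122 + 9431 \left(- \frac{1}{18617}\right)\right) 26456 = \left(122 - \frac{9431}{18617}\right) 26456 = \frac{2261843}{18617} \cdot 26456 = \frac{59839318408}{18617}$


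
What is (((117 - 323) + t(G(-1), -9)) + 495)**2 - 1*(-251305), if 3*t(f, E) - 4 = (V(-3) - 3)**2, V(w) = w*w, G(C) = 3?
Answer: 3084394/9 ≈ 3.4271e+5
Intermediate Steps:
V(w) = w**2
t(f, E) = 40/3 (t(f, E) = 4/3 + ((-3)**2 - 3)**2/3 = 4/3 + (9 - 3)**2/3 = 4/3 + (1/3)*6**2 = 4/3 + (1/3)*36 = 4/3 + 12 = 40/3)
(((117 - 323) + t(G(-1), -9)) + 495)**2 - 1*(-251305) = (((117 - 323) + 40/3) + 495)**2 - 1*(-251305) = ((-206 + 40/3) + 495)**2 + 251305 = (-578/3 + 495)**2 + 251305 = (907/3)**2 + 251305 = 822649/9 + 251305 = 3084394/9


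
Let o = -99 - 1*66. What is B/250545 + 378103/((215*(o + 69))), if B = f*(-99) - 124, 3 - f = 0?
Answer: -1263206741/68949984 ≈ -18.321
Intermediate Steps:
o = -165 (o = -99 - 66 = -165)
f = 3 (f = 3 - 1*0 = 3 + 0 = 3)
B = -421 (B = 3*(-99) - 124 = -297 - 124 = -421)
B/250545 + 378103/((215*(o + 69))) = -421/250545 + 378103/((215*(-165 + 69))) = -421*1/250545 + 378103/((215*(-96))) = -421/250545 + 378103/(-20640) = -421/250545 + 378103*(-1/20640) = -421/250545 - 378103/20640 = -1263206741/68949984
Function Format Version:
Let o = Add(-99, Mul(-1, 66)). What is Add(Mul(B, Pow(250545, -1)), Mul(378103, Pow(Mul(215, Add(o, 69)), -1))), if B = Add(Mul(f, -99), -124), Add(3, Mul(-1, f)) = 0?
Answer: Rational(-1263206741, 68949984) ≈ -18.321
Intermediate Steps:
o = -165 (o = Add(-99, -66) = -165)
f = 3 (f = Add(3, Mul(-1, 0)) = Add(3, 0) = 3)
B = -421 (B = Add(Mul(3, -99), -124) = Add(-297, -124) = -421)
Add(Mul(B, Pow(250545, -1)), Mul(378103, Pow(Mul(215, Add(o, 69)), -1))) = Add(Mul(-421, Pow(250545, -1)), Mul(378103, Pow(Mul(215, Add(-165, 69)), -1))) = Add(Mul(-421, Rational(1, 250545)), Mul(378103, Pow(Mul(215, -96), -1))) = Add(Rational(-421, 250545), Mul(378103, Pow(-20640, -1))) = Add(Rational(-421, 250545), Mul(378103, Rational(-1, 20640))) = Add(Rational(-421, 250545), Rational(-378103, 20640)) = Rational(-1263206741, 68949984)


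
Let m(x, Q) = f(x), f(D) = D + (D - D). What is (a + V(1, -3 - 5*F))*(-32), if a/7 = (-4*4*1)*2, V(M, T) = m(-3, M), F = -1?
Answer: 7264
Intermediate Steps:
f(D) = D (f(D) = D + 0 = D)
m(x, Q) = x
V(M, T) = -3
a = -224 (a = 7*((-4*4*1)*2) = 7*(-16*1*2) = 7*(-16*2) = 7*(-32) = -224)
(a + V(1, -3 - 5*F))*(-32) = (-224 - 3)*(-32) = -227*(-32) = 7264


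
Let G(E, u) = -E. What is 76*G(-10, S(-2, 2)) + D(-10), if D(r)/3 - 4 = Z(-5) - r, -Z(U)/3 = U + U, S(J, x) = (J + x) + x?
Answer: 892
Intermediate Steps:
S(J, x) = J + 2*x
Z(U) = -6*U (Z(U) = -3*(U + U) = -6*U)
D(r) = 102 - 3*r (D(r) = 12 + 3*(-6*(-5) - r) = 12 + 3*(30 - r) = 12 + (90 - 3*r) = 102 - 3*r)
76*G(-10, S(-2, 2)) + D(-10) = 76*(-1*(-10)) + (102 - 3*(-10)) = 76*10 + (102 + 30) = 760 + 132 = 892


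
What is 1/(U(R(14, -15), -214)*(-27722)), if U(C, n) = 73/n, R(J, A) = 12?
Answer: 107/1011853 ≈ 0.00010575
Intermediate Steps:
1/(U(R(14, -15), -214)*(-27722)) = 1/((73/(-214))*(-27722)) = -1/27722/(73*(-1/214)) = -1/27722/(-73/214) = -214/73*(-1/27722) = 107/1011853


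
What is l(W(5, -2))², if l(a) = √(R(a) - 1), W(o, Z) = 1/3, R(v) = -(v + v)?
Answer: -5/3 ≈ -1.6667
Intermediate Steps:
R(v) = -2*v
W(o, Z) = ⅓
l(a) = √(-1 - 2*a) (l(a) = √(-2*a - 1) = √(-1 - 2*a))
l(W(5, -2))² = (√(-1 - 2*⅓))² = (√(-1 - ⅔))² = (√(-5/3))² = (I*√15/3)² = -5/3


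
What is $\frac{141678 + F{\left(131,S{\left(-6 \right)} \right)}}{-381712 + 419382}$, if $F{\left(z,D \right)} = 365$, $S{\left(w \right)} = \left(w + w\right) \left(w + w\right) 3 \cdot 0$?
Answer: $\frac{142043}{37670} \approx 3.7707$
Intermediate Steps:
$S{\left(w \right)} = 0$ ($S{\left(w \right)} = 2 w 2 w 3 \cdot 0 = 4 w^{2} \cdot 3 \cdot 0 = 12 w^{2} \cdot 0 = 0$)
$\frac{141678 + F{\left(131,S{\left(-6 \right)} \right)}}{-381712 + 419382} = \frac{141678 + 365}{-381712 + 419382} = \frac{142043}{37670}$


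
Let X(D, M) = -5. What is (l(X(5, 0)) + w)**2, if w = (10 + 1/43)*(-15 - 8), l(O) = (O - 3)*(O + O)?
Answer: 41899729/1849 ≈ 22661.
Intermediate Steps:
l(O) = 2*O*(-3 + O) (l(O) = (-3 + O)*(2*O) = 2*O*(-3 + O))
w = -9913/43 (w = (10 + 1/43)*(-23) = (431/43)*(-23) = -9913/43 ≈ -230.53)
(l(X(5, 0)) + w)**2 = (2*(-5)*(-3 - 5) - 9913/43)**2 = (2*(-5)*(-8) - 9913/43)**2 = (80 - 9913/43)**2 = (-6473/43)**2 = 41899729/1849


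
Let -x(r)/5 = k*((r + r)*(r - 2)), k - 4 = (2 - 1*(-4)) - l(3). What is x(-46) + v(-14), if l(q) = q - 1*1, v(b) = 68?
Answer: -176572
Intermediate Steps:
l(q) = -1 + q (l(q) = q - 1 = -1 + q)
k = 8 (k = 4 + ((2 - 1*(-4)) - (-1 + 3)) = 4 + ((2 + 4) - 1*2) = 4 + (6 - 2) = 4 + 4 = 8)
x(r) = -80*r*(-2 + r) (x(r) = -40*(r + r)*(r - 2) = -40*(2*r)*(-2 + r) = -40*2*r*(-2 + r) = -80*r*(-2 + r))
x(-46) + v(-14) = 80*(-46)*(2 - 1*(-46)) + 68 = 80*(-46)*(2 + 46) + 68 = 80*(-46)*48 + 68 = -176640 + 68 = -176572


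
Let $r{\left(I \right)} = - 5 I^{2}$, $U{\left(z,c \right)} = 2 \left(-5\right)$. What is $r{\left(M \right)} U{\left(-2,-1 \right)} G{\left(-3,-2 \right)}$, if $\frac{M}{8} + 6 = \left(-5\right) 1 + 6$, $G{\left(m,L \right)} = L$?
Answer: $-160000$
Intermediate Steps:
$M = -40$ ($M = -48 + 8 \left(\left(-5\right) 1 + 6\right) = -48 + 8 \left(-5 + 6\right) = -48 + 8 \cdot 1 = -48 + 8 = -40$)
$U{\left(z,c \right)} = -10$
$r{\left(M \right)} U{\left(-2,-1 \right)} G{\left(-3,-2 \right)} = - 5 \left(-40\right)^{2} \left(-10\right) \left(-2\right) = \left(-5\right) 1600 \left(-10\right) \left(-2\right) = \left(-8000\right) \left(-10\right) \left(-2\right) = 80000 \left(-2\right) = -160000$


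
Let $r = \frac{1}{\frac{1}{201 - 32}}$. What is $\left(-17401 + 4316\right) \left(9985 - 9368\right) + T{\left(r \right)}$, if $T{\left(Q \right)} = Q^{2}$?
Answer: $-8044884$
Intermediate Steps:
$r = 169$ ($r = \frac{1}{\frac{1}{169}} = 169$)
$\left(-17401 + 4316\right) \left(9985 - 9368\right) + T{\left(r \right)} = \left(-17401 + 4316\right) \left(9985 - 9368\right) + 169^{2} = \left(-13085\right) 617 + 28561 = -8073445 + 28561 = -8044884$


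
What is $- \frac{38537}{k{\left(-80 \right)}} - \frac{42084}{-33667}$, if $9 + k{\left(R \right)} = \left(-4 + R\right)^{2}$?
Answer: $- \frac{1000859231}{237251349} \approx -4.2186$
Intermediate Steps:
$k{\left(R \right)} = -9 + \left(-4 + R\right)^{2}$
$- \frac{38537}{k{\left(-80 \right)}} - \frac{42084}{-33667} = - \frac{38537}{-9 + \left(-4 - 80\right)^{2}} - \frac{42084}{-33667} = - \frac{38537}{-9 + \left(-84\right)^{2}} - - \frac{42084}{33667} = - \frac{38537}{-9 + 7056} + \frac{42084}{33667} = - \frac{38537}{7047} + \frac{42084}{33667} = - \frac{1000859231}{237251349}$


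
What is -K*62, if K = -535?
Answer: 33170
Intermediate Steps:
-K*62 = -(-535)*62 = -1*(-33170) = 33170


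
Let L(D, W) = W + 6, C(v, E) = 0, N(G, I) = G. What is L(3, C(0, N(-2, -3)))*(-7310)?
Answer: -43860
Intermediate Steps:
L(D, W) = 6 + W
L(3, C(0, N(-2, -3)))*(-7310) = (6 + 0)*(-7310) = 6*(-7310) = -43860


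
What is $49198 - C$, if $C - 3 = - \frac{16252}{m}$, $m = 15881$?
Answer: $\frac{781282047}{15881} \approx 49196.0$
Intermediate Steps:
$C = \frac{31391}{15881}$ ($C = 3 - \frac{16252}{15881} = \frac{31391}{15881} \approx 1.9766$)
$49198 - C = 49198 - \frac{31391}{15881} = \frac{781282047}{15881}$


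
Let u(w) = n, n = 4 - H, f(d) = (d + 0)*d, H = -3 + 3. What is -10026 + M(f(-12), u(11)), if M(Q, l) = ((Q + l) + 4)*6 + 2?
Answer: -9112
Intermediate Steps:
H = 0
f(d) = d² (f(d) = d*d = d²)
n = 4 (n = 4 - 1*0 = 4 + 0 = 4)
u(w) = 4
M(Q, l) = 26 + 6*Q + 6*l (M(Q, l) = (4 + Q + l)*6 + 2 = (24 + 6*Q + 6*l) + 2 = 26 + 6*Q + 6*l)
-10026 + M(f(-12), u(11)) = -10026 + (26 + 6*(-12)² + 6*4) = -10026 + (26 + 6*144 + 24) = -10026 + (26 + 864 + 24) = -10026 + 914 = -9112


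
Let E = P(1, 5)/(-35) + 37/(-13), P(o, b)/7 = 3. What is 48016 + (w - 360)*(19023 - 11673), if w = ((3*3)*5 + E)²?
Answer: 1705788598/169 ≈ 1.0093e+7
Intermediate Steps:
P(o, b) = 21 (P(o, b) = 7*3 = 21)
E = -224/65 (E = 21/(-35) + 37/(-13) = 21*(-1/35) + 37*(-1/13) = -⅗ - 37/13 = -224/65 ≈ -3.4462)
w = 7295401/4225 (w = ((3*3)*5 - 224/65)² = (9*5 - 224/65)² = (45 - 224/65)² = (2701/65)² = 7295401/4225 ≈ 1726.7)
48016 + (w - 360)*(19023 - 11673) = 48016 + (7295401/4225 - 360)*(19023 - 11673) = 48016 + (5774401/4225)*7350 = 48016 + 1697673894/169 = 1705788598/169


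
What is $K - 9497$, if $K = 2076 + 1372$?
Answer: $-6049$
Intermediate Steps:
$K = 3448$
$K - 9497 = 3448 - 9497 = -6049$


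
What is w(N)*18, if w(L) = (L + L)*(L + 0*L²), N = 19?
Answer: 12996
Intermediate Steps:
w(L) = 2*L² (w(L) = (2*L)*(L + 0) = (2*L)*L = 2*L²)
w(N)*18 = (2*19²)*18 = (2*361)*18 = 722*18 = 12996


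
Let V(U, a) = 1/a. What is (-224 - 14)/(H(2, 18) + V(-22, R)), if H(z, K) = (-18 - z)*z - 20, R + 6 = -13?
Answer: 646/163 ≈ 3.9632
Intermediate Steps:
R = -19 (R = -6 - 13 = -19)
H(z, K) = -20 + z*(-18 - z) (H(z, K) = z*(-18 - z) - 20 = -20 + z*(-18 - z))
(-224 - 14)/(H(2, 18) + V(-22, R)) = (-224 - 14)/((-20 - 1*2**2 - 18*2) + 1/(-19)) = -238/((-20 - 1*4 - 36) - 1/19) = -238/((-20 - 4 - 36) - 1/19) = -238/(-60 - 1/19) = -238/(-1141/19) = -238*(-19/1141) = 646/163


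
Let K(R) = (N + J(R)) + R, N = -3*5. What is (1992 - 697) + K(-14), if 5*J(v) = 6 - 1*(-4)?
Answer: 1268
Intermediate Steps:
J(v) = 2 (J(v) = (6 - 1*(-4))/5 = (6 + 4)/5 = (1/5)*10 = 2)
N = -15
K(R) = -13 + R (K(R) = (-15 + 2) + R = -13 + R)
(1992 - 697) + K(-14) = (1992 - 697) + (-13 - 14) = 1295 - 27 = 1268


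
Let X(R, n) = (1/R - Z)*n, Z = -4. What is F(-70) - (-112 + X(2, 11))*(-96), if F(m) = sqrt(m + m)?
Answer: -6000 + 2*I*sqrt(35) ≈ -6000.0 + 11.832*I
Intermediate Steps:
F(m) = sqrt(2)*sqrt(m) (F(m) = sqrt(2*m) = sqrt(2)*sqrt(m))
X(R, n) = n*(4 + 1/R) (X(R, n) = (1/R - 1*(-4))*n = (1/R + 4)*n = (4 + 1/R)*n = n*(4 + 1/R))
F(-70) - (-112 + X(2, 11))*(-96) = sqrt(2)*sqrt(-70) - (-112 + (4*11 + 11/2))*(-96) = sqrt(2)*(I*sqrt(70)) - (-112 + (44 + 11*(1/2)))*(-96) = 2*I*sqrt(35) - (-112 + (44 + 11/2))*(-96) = 2*I*sqrt(35) - (-112 + 99/2)*(-96) = 2*I*sqrt(35) - (-125)*(-96)/2 = 2*I*sqrt(35) - 1*6000 = 2*I*sqrt(35) - 6000 = -6000 + 2*I*sqrt(35)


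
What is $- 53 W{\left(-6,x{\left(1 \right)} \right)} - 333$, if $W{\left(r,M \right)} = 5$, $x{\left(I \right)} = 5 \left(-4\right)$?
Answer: $-598$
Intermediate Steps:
$x{\left(I \right)} = -20$
$- 53 W{\left(-6,x{\left(1 \right)} \right)} - 333 = \left(-53\right) 5 - 333 = -265 - 333 = -598$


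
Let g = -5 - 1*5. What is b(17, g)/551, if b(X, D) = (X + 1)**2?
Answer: 324/551 ≈ 0.58802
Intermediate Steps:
g = -10 (g = -5 - 5 = -10)
b(X, D) = (1 + X)**2
b(17, g)/551 = (1 + 17)**2/551 = 18**2*(1/551) = 324*(1/551) = 324/551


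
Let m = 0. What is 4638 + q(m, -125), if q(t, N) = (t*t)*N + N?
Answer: 4513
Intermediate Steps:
q(t, N) = N + N*t² (q(t, N) = t²*N + N = N*t² + N = N + N*t²)
4638 + q(m, -125) = 4638 - 125*(1 + 0²) = 4638 - 125*(1 + 0) = 4638 - 125*1 = 4638 - 125 = 4513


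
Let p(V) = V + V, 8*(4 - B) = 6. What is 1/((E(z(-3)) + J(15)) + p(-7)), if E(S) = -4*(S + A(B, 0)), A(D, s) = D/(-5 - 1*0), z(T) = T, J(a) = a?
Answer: 5/78 ≈ 0.064103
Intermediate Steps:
B = 13/4 (B = 4 - ⅛*6 = 4 - ¾ = 13/4 ≈ 3.2500)
A(D, s) = -D/5 (A(D, s) = D/(-5 + 0) = D/(-5) = D*(-⅕) = -D/5)
p(V) = 2*V
E(S) = 13/5 - 4*S (E(S) = -4*(S - ⅕*13/4) = -4*(S - 13/20) = -4*(-13/20 + S) = 13/5 - 4*S)
1/((E(z(-3)) + J(15)) + p(-7)) = 1/(((13/5 - 4*(-3)) + 15) + 2*(-7)) = 1/(((13/5 + 12) + 15) - 14) = 1/((73/5 + 15) - 14) = 1/(148/5 - 14) = 1/(78/5) = 5/78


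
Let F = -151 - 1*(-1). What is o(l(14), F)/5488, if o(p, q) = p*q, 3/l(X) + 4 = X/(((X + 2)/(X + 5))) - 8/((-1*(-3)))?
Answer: -675/81977 ≈ -0.0082340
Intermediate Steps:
l(X) = 3/(-20/3 + X*(5 + X)/(2 + X)) (l(X) = 3/(-4 + (X/(((X + 2)/(X + 5))) - 8/((-1*(-3))))) = 3/(-4 + (X/(((2 + X)/(5 + X))) - 8/3)) = 3/(-4 + (X/(((2 + X)/(5 + X))) - 8*⅓)) = 3/(-4 + (X*((5 + X)/(2 + X)) - 8/3)) = 3/(-4 + (X*(5 + X)/(2 + X) - 8/3)) = 3/(-4 + (-8/3 + X*(5 + X)/(2 + X))) = 3/(-20/3 + X*(5 + X)/(2 + X)))
F = -150 (F = -151 + 1 = -150)
o(l(14), F)/5488 = ((9*(2 + 14)/(-40 - 5*14 + 3*14²))*(-150))/5488 = ((9*16/(-40 - 70 + 3*196))*(-150))*(1/5488) = ((9*16/(-40 - 70 + 588))*(-150))*(1/5488) = ((9*16/478)*(-150))*(1/5488) = ((9*(1/478)*16)*(-150))*(1/5488) = ((72/239)*(-150))*(1/5488) = -10800/239*1/5488 = -675/81977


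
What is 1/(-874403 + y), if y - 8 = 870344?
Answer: -1/4051 ≈ -0.00024685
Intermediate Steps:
y = 870352 (y = 8 + 870344 = 870352)
1/(-874403 + y) = 1/(-874403 + 870352) = 1/(-4051) = -1/4051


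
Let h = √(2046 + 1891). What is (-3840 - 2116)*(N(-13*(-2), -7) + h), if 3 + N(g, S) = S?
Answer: 59560 - 5956*√3937 ≈ -3.1415e+5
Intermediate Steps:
N(g, S) = -3 + S
h = √3937 ≈ 62.746
(-3840 - 2116)*(N(-13*(-2), -7) + h) = (-3840 - 2116)*((-3 - 7) + √3937) = -5956*(-10 + √3937) = 59560 - 5956*√3937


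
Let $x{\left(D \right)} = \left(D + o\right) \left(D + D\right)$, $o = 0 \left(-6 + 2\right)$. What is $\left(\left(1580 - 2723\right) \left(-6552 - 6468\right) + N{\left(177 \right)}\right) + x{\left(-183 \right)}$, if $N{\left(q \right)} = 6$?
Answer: $14948844$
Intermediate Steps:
$o = 0$ ($o = 0 \left(-4\right) = 0$)
$x{\left(D \right)} = 2 D^{2}$ ($x{\left(D \right)} = \left(D + 0\right) \left(D + D\right) = D 2 D = 2 D^{2}$)
$\left(\left(1580 - 2723\right) \left(-6552 - 6468\right) + N{\left(177 \right)}\right) + x{\left(-183 \right)} = \left(\left(1580 - 2723\right) \left(-6552 - 6468\right) + 6\right) + 2 \left(-183\right)^{2} = \left(\left(-1143\right) \left(-13020\right) + 6\right) + 2 \cdot 33489 = \left(14881860 + 6\right) + 66978 = 14881866 + 66978 = 14948844$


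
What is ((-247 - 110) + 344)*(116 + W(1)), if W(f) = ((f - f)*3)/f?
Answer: -1508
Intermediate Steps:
W(f) = 0 (W(f) = (0*3)/f = 0/f = 0)
((-247 - 110) + 344)*(116 + W(1)) = ((-247 - 110) + 344)*(116 + 0) = (-357 + 344)*116 = -13*116 = -1508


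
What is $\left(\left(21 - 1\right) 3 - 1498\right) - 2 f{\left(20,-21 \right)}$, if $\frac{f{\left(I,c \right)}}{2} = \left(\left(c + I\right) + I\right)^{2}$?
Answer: $-2882$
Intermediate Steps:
$f{\left(I,c \right)} = 2 \left(c + 2 I\right)^{2}$ ($f{\left(I,c \right)} = 2 \left(\left(c + I\right) + I\right)^{2} = 2 \left(\left(I + c\right) + I\right)^{2} = 2 \left(c + 2 I\right)^{2}$)
$\left(\left(21 - 1\right) 3 - 1498\right) - 2 f{\left(20,-21 \right)} = \left(\left(21 - 1\right) 3 - 1498\right) - 2 \cdot 2 \left(-21 + 2 \cdot 20\right)^{2} = \left(20 \cdot 3 - 1498\right) - 2 \cdot 2 \left(-21 + 40\right)^{2} = \left(60 - 1498\right) - 2 \cdot 2 \cdot 19^{2} = -1438 - 2 \cdot 2 \cdot 361 = -1438 - 1444 = -2882$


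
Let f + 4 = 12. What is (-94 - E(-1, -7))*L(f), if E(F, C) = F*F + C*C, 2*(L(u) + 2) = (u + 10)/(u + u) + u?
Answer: -369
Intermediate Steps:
f = 8 (f = -4 + 12 = 8)
L(u) = -2 + u/2 + (10 + u)/(4*u) (L(u) = -2 + ((u + 10)/(u + u) + u)/2 = -2 + ((10 + u)/((2*u)) + u)/2 = -2 + ((10 + u)*(1/(2*u)) + u)/2 = -2 + ((10 + u)/(2*u) + u)/2 = -2 + (u + (10 + u)/(2*u))/2 = -2 + (u/2 + (10 + u)/(4*u)) = -2 + u/2 + (10 + u)/(4*u))
E(F, C) = C**2 + F**2 (E(F, C) = F**2 + C**2 = C**2 + F**2)
(-94 - E(-1, -7))*L(f) = (-94 - ((-7)**2 + (-1)**2))*((1/4)*(10 + 8*(-7 + 2*8))/8) = (-94 - (49 + 1))*((1/4)*(1/8)*(10 + 8*(-7 + 16))) = (-94 - 1*50)*((1/4)*(1/8)*(10 + 8*9)) = (-94 - 50)*((1/4)*(1/8)*(10 + 72)) = -36*82/8 = -144*41/16 = -369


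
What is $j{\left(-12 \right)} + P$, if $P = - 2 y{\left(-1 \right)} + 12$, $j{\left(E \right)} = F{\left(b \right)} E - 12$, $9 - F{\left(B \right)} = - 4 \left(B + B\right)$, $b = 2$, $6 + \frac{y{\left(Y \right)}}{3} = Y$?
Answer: $-258$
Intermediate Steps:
$y{\left(Y \right)} = -18 + 3 Y$
$F{\left(B \right)} = 9 + 8 B$ ($F{\left(B \right)} = 9 - - 4 \left(B + B\right) = 9 - - 4 \cdot 2 B = 9 - - 8 B = 9 + 8 B$)
$j{\left(E \right)} = -12 + 25 E$ ($j{\left(E \right)} = \left(9 + 8 \cdot 2\right) E - 12 = \left(9 + 16\right) E - 12 = 25 E - 12 = -12 + 25 E$)
$P = 54$ ($P = - 2 \left(-18 + 3 \left(-1\right)\right) + 12 = - 2 \left(-18 - 3\right) + 12 = \left(-2\right) \left(-21\right) + 12 = 42 + 12 = 54$)
$j{\left(-12 \right)} + P = \left(-12 + 25 \left(-12\right)\right) + 54 = \left(-12 - 300\right) + 54 = -312 + 54 = -258$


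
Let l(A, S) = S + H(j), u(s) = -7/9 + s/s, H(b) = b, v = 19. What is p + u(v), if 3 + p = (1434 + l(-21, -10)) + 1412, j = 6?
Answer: 25553/9 ≈ 2839.2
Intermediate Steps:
u(s) = 2/9 (u(s) = -7*⅑ + 1 = -7/9 + 1 = 2/9)
l(A, S) = 6 + S (l(A, S) = S + 6 = 6 + S)
p = 2839 (p = -3 + ((1434 + (6 - 10)) + 1412) = -3 + ((1434 - 4) + 1412) = -3 + (1430 + 1412) = -3 + 2842 = 2839)
p + u(v) = 2839 + 2/9 = 25553/9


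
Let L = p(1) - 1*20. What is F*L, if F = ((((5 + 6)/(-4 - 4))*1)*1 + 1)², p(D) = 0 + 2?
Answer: -81/32 ≈ -2.5313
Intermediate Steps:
p(D) = 2
L = -18 (L = 2 - 1*20 = 2 - 20 = -18)
F = 9/64 (F = (((11/(-8))*1)*1 + 1)² = (((11*(-⅛))*1)*1 + 1)² = (-11/8*1*1 + 1)² = (-11/8*1 + 1)² = (-11/8 + 1)² = (-3/8)² = 9/64 ≈ 0.14063)
F*L = (9/64)*(-18) = -81/32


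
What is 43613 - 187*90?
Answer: 26783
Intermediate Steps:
43613 - 187*90 = 43613 - 16830 = 26783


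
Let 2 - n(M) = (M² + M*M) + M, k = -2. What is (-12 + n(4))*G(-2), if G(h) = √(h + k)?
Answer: -92*I ≈ -92.0*I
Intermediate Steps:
G(h) = √(-2 + h) (G(h) = √(h - 2) = √(-2 + h))
n(M) = 2 - M - 2*M² (n(M) = 2 - ((M² + M*M) + M) = 2 - ((M² + M²) + M) = 2 - (2*M² + M) = 2 - (M + 2*M²) = 2 + (-M - 2*M²) = 2 - M - 2*M²)
(-12 + n(4))*G(-2) = (-12 + (2 - 1*4 - 2*4²))*√(-2 - 2) = (-12 + (2 - 4 - 2*16))*√(-4) = (-12 + (2 - 4 - 32))*(2*I) = (-12 - 34)*(2*I) = -92*I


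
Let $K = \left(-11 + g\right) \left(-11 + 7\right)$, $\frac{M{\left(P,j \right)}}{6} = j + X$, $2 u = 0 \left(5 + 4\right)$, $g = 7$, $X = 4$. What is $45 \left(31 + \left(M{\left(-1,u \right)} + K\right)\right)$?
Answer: $3195$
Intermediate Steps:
$u = 0$ ($u = \frac{0 \left(5 + 4\right)}{2} = \frac{0 \cdot 9}{2} = \frac{1}{2} \cdot 0 = 0$)
$M{\left(P,j \right)} = 24 + 6 j$ ($M{\left(P,j \right)} = 6 \left(j + 4\right) = 6 \left(4 + j\right) = 24 + 6 j$)
$K = 16$ ($K = \left(-11 + 7\right) \left(-11 + 7\right) = \left(-4\right) \left(-4\right) = 16$)
$45 \left(31 + \left(M{\left(-1,u \right)} + K\right)\right) = 45 \left(31 + \left(\left(24 + 6 \cdot 0\right) + 16\right)\right) = 45 \left(31 + \left(\left(24 + 0\right) + 16\right)\right) = 45 \left(31 + \left(24 + 16\right)\right) = 45 \left(31 + 40\right) = 45 \cdot 71 = 3195$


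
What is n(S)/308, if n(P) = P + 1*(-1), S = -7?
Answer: -2/77 ≈ -0.025974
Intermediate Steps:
n(P) = -1 + P (n(P) = P - 1 = -1 + P)
n(S)/308 = (-1 - 7)/308 = -8*1/308 = -2/77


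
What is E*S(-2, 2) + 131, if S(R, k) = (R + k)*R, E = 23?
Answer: 131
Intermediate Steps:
S(R, k) = R*(R + k)
E*S(-2, 2) + 131 = 23*(-2*(-2 + 2)) + 131 = 23*(-2*0) + 131 = 23*0 + 131 = 0 + 131 = 131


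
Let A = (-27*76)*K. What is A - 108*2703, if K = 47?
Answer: -388368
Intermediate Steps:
A = -96444 (A = -27*76*47 = -2052*47 = -96444)
A - 108*2703 = -96444 - 108*2703 = -96444 - 1*291924 = -96444 - 291924 = -388368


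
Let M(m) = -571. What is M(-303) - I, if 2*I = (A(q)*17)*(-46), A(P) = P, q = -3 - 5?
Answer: -3699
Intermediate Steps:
q = -8
I = 3128 (I = (-8*17*(-46))/2 = (-136*(-46))/2 = (1/2)*6256 = 3128)
M(-303) - I = -571 - 1*3128 = -571 - 3128 = -3699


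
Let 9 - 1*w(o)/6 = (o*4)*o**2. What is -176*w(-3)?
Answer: -123552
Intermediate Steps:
w(o) = 54 - 24*o**3 (w(o) = 54 - 6*o*4*o**2 = 54 - 6*4*o*o**2 = 54 - 24*o**3)
-176*w(-3) = -176*(54 - 24*(-3)**3) = -176*(54 - 24*(-27)) = -176*(54 + 648) = -176*702 = -123552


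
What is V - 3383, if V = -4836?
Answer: -8219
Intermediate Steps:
V - 3383 = -4836 - 3383 = -8219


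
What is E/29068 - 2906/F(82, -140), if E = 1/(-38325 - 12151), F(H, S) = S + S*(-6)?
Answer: -1065947221527/256766364400 ≈ -4.1514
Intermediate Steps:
F(H, S) = -5*S (F(H, S) = S - 6*S = -5*S)
E = -1/50476 (E = 1/(-50476) = -1/50476 ≈ -1.9811e-5)
E/29068 - 2906/F(82, -140) = -1/50476/29068 - 2906/((-5*(-140))) = -1/50476*1/29068 - 2906/700 = -1/1467236368 - 2906*1/700 = -1/1467236368 - 1453/350 = -1065947221527/256766364400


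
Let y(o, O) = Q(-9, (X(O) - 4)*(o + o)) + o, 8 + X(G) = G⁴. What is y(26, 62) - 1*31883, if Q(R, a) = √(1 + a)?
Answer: -31857 + √768368849 ≈ -4137.5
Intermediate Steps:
X(G) = -8 + G⁴
y(o, O) = o + √(1 + 2*o*(-12 + O⁴)) (y(o, O) = √(1 + ((-8 + O⁴) - 4)*(o + o)) + o = √(1 + (-12 + O⁴)*(2*o)) + o = √(1 + 2*o*(-12 + O⁴)) + o = o + √(1 + 2*o*(-12 + O⁴)))
y(26, 62) - 1*31883 = (26 + √(1 + 2*26*(-12 + 62⁴))) - 1*31883 = (26 + √(1 + 2*26*(-12 + 14776336))) - 31883 = (26 + √(1 + 2*26*14776324)) - 31883 = (26 + √(1 + 768368848)) - 31883 = (26 + √768368849) - 31883 = -31857 + √768368849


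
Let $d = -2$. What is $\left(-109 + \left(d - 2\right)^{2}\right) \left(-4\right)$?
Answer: $372$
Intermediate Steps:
$\left(-109 + \left(d - 2\right)^{2}\right) \left(-4\right) = \left(-109 + \left(-2 - 2\right)^{2}\right) \left(-4\right) = \left(-109 + \left(-4\right)^{2}\right) \left(-4\right) = \left(-109 + 16\right) \left(-4\right) = \left(-93\right) \left(-4\right) = 372$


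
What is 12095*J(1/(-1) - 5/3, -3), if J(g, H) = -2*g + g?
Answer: 96760/3 ≈ 32253.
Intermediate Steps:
J(g, H) = -g
12095*J(1/(-1) - 5/3, -3) = 12095*(-(1/(-1) - 5/3)) = 12095*(-(1*(-1) - 5*⅓)) = 12095*(-(-1 - 5/3)) = 12095*(-1*(-8/3)) = 12095*(8/3) = 96760/3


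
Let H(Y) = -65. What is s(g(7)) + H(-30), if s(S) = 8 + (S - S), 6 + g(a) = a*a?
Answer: -57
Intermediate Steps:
g(a) = -6 + a**2 (g(a) = -6 + a*a = -6 + a**2)
s(S) = 8 (s(S) = 8 + 0 = 8)
s(g(7)) + H(-30) = 8 - 65 = -57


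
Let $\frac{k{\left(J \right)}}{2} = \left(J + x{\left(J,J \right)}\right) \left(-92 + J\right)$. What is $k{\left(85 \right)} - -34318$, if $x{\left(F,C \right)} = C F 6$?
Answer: $-573772$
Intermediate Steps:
$x{\left(F,C \right)} = 6 C F$
$k{\left(J \right)} = 2 \left(-92 + J\right) \left(J + 6 J^{2}\right)$ ($k{\left(J \right)} = 2 \left(J + 6 J J\right) \left(-92 + J\right) = 2 \left(J + 6 J^{2}\right) \left(-92 + J\right) = 2 \left(-92 + J\right) \left(J + 6 J^{2}\right)$)
$k{\left(85 \right)} - -34318 = 2 \cdot 85 \left(-92 - 46835 + 6 \cdot 85^{2}\right) - -34318 = 2 \cdot 85 \left(-92 - 46835 + 6 \cdot 7225\right) + 34318 = 2 \cdot 85 \left(-92 - 46835 + 43350\right) + 34318 = 2 \cdot 85 \left(-3577\right) + 34318 = -608090 + 34318 = -573772$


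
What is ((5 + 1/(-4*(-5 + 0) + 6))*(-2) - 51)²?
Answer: 630436/169 ≈ 3730.4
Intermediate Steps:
((5 + 1/(-4*(-5 + 0) + 6))*(-2) - 51)² = ((5 + 1/(-4*(-5) + 6))*(-2) - 51)² = ((5 + 1/(20 + 6))*(-2) - 51)² = ((5 + 1/26)*(-2) - 51)² = ((131/26)*(-2) - 51)² = (-131/13 - 51)² = (-794/13)² = 630436/169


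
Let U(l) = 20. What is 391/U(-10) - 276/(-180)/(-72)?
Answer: 21091/1080 ≈ 19.529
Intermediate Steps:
391/U(-10) - 276/(-180)/(-72) = 391/20 - 276/(-180)/(-72) = 391*(1/20) - 276*(-1/180)*(-1/72) = 391/20 + (23/15)*(-1/72) = 391/20 - 23/1080 = 21091/1080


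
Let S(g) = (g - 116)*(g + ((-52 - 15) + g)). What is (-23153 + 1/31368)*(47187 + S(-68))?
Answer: -61397573372317/31368 ≈ -1.9573e+9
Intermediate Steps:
S(g) = (-116 + g)*(-67 + 2*g) (S(g) = (-116 + g)*(g + (-67 + g)) = (-116 + g)*(-67 + 2*g))
(-23153 + 1/31368)*(47187 + S(-68)) = (-23153 + 1/31368)*(47187 + (7772 - 299*(-68) + 2*(-68)²)) = (-23153 + 1/31368)*(47187 + (7772 + 20332 + 2*4624)) = -726263303*(47187 + (7772 + 20332 + 9248))/31368 = -726263303*(47187 + 37352)/31368 = -726263303/31368*84539 = -61397573372317/31368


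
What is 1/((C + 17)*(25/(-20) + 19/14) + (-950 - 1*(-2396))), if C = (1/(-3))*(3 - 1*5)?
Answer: 28/40541 ≈ 0.00069066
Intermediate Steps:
C = ⅔ (C = (1*(-⅓))*(3 - 5) = -⅓*(-2) = ⅔ ≈ 0.66667)
1/((C + 17)*(25/(-20) + 19/14) + (-950 - 1*(-2396))) = 1/((⅔ + 17)*(25/(-20) + 19/14) + (-950 - 1*(-2396))) = 1/(53*(25*(-1/20) + 19*(1/14))/3 + (-950 + 2396)) = 1/(53*(-5/4 + 19/14)/3 + 1446) = 1/((53/3)*(3/28) + 1446) = 1/(53/28 + 1446) = 1/(40541/28) = 28/40541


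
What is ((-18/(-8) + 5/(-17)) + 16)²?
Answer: 1490841/4624 ≈ 322.41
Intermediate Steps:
((-18/(-8) + 5/(-17)) + 16)² = ((-18*(-⅛) + 5*(-1/17)) + 16)² = ((9/4 - 5/17) + 16)² = (133/68 + 16)² = (1221/68)² = 1490841/4624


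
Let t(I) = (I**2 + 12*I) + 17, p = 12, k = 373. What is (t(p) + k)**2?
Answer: 459684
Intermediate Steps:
t(I) = 17 + I**2 + 12*I
(t(p) + k)**2 = ((17 + 12**2 + 12*12) + 373)**2 = ((17 + 144 + 144) + 373)**2 = (305 + 373)**2 = 678**2 = 459684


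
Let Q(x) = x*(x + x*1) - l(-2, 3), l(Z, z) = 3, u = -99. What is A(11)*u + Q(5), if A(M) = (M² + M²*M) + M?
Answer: -144790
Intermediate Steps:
A(M) = M + M² + M³ (A(M) = (M² + M³) + M = M + M² + M³)
Q(x) = -3 + 2*x² (Q(x) = x*(x + x*1) - 1*3 = x*(x + x) - 3 = x*(2*x) - 3 = 2*x² - 3 = -3 + 2*x²)
A(11)*u + Q(5) = (11*(1 + 11 + 11²))*(-99) + (-3 + 2*5²) = (11*(1 + 11 + 121))*(-99) + (-3 + 2*25) = (11*133)*(-99) + (-3 + 50) = 1463*(-99) + 47 = -144837 + 47 = -144790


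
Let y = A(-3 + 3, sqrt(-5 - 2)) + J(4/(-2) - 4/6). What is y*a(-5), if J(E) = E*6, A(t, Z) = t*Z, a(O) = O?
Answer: 80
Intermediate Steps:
A(t, Z) = Z*t
J(E) = 6*E
y = -16 (y = sqrt(-5 - 2)*(-3 + 3) + 6*(4/(-2) - 4/6) = sqrt(-7)*0 + 6*(4*(-1/2) - 4*1/6) = (I*sqrt(7))*0 + 6*(-2 - 2/3) = 0 + 6*(-8/3) = 0 - 16 = -16)
y*a(-5) = -16*(-5) = 80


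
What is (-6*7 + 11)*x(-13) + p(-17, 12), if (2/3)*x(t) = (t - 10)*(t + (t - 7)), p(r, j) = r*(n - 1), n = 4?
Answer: -70689/2 ≈ -35345.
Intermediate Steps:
p(r, j) = 3*r (p(r, j) = r*(4 - 1) = r*3 = 3*r)
x(t) = 3*(-10 + t)*(-7 + 2*t)/2 (x(t) = 3*((t - 10)*(t + (t - 7)))/2 = 3*((-10 + t)*(t + (-7 + t)))/2 = 3*((-10 + t)*(-7 + 2*t))/2 = 3*(-10 + t)*(-7 + 2*t)/2)
(-6*7 + 11)*x(-13) + p(-17, 12) = (-6*7 + 11)*(105 + 3*(-13)² - 81/2*(-13)) + 3*(-17) = (-42 + 11)*(105 + 3*169 + 1053/2) - 51 = -31*(105 + 507 + 1053/2) - 51 = -31*2277/2 - 51 = -70587/2 - 51 = -70689/2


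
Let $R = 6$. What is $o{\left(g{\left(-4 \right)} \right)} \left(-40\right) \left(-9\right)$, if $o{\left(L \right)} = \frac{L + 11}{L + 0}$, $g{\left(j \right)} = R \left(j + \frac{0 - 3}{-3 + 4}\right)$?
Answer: $\frac{1860}{7} \approx 265.71$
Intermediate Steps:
$g{\left(j \right)} = -18 + 6 j$ ($g{\left(j \right)} = 6 \left(j + \frac{0 - 3}{-3 + 4}\right) = 6 \left(j - \frac{3}{1}\right) = 6 \left(j - 3\right) = 6 \left(-3 + j\right) = -18 + 6 j$)
$o{\left(L \right)} = \frac{11 + L}{L}$
$o{\left(g{\left(-4 \right)} \right)} \left(-40\right) \left(-9\right) = \frac{11 + \left(-18 + 6 \left(-4\right)\right)}{-18 + 6 \left(-4\right)} \left(-40\right) \left(-9\right) = \frac{11 - 42}{-18 - 24} \left(-40\right) \left(-9\right) = \frac{11 - 42}{-42} \left(-40\right) \left(-9\right) = \left(- \frac{1}{42}\right) \left(-31\right) \left(-40\right) \left(-9\right) = \frac{31}{42} \left(-40\right) \left(-9\right) = \left(- \frac{620}{21}\right) \left(-9\right) = \frac{1860}{7}$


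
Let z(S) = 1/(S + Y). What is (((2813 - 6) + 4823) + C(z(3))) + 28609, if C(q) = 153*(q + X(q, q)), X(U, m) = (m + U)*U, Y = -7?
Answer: 289759/8 ≈ 36220.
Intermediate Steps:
X(U, m) = U*(U + m) (X(U, m) = (U + m)*U = U*(U + m))
z(S) = 1/(-7 + S) (z(S) = 1/(S - 7) = 1/(-7 + S))
C(q) = 153*q + 306*q² (C(q) = 153*(q + q*(q + q)) = 153*(q + q*(2*q)) = 153*(q + 2*q²) = 153*q + 306*q²)
(((2813 - 6) + 4823) + C(z(3))) + 28609 = (((2813 - 6) + 4823) + 153*(1 + 2/(-7 + 3))/(-7 + 3)) + 28609 = ((2807 + 4823) + 153*(1 + 2/(-4))/(-4)) + 28609 = (7630 + 153*(-¼)*(1 + 2*(-¼))) + 28609 = (7630 + 153*(-¼)*(1 - ½)) + 28609 = (7630 + 153*(-¼)*(½)) + 28609 = (7630 - 153/8) + 28609 = 60887/8 + 28609 = 289759/8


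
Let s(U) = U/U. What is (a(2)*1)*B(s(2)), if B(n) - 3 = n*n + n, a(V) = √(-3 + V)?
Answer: 5*I ≈ 5.0*I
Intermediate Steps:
s(U) = 1
B(n) = 3 + n + n² (B(n) = 3 + (n*n + n) = 3 + (n² + n) = 3 + (n + n²) = 3 + n + n²)
(a(2)*1)*B(s(2)) = (√(-3 + 2)*1)*(3 + 1 + 1²) = (√(-1)*1)*(3 + 1 + 1) = (I*1)*5 = I*5 = 5*I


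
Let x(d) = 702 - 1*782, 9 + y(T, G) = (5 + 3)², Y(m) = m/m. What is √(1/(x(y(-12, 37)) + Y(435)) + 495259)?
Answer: 2*√772727835/79 ≈ 703.75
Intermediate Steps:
Y(m) = 1
y(T, G) = 55 (y(T, G) = -9 + (5 + 3)² = -9 + 8² = -9 + 64 = 55)
x(d) = -80 (x(d) = 702 - 782 = -80)
√(1/(x(y(-12, 37)) + Y(435)) + 495259) = √(1/(-80 + 1) + 495259) = √(1/(-79) + 495259) = √(-1/79 + 495259) = √(39125460/79) = 2*√772727835/79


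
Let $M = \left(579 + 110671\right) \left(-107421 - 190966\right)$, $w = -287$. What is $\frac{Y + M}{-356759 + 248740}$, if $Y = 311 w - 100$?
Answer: $\frac{33195643107}{108019} \approx 3.0731 \cdot 10^{5}$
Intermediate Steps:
$Y = -89357$ ($Y = 311 \left(-287\right) - 100 = -89257 - 100 = -89357$)
$M = -33195553750$ ($M = 111250 \left(-298387\right) = -33195553750$)
$\frac{Y + M}{-356759 + 248740} = \frac{-89357 - 33195553750}{-356759 + 248740} = - \frac{33195643107}{-108019} = \left(-33195643107\right) \left(- \frac{1}{108019}\right) = \frac{33195643107}{108019}$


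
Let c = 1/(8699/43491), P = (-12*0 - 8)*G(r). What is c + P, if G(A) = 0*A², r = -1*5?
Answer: 43491/8699 ≈ 4.9995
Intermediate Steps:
r = -5
G(A) = 0
P = 0 (P = (-12*0 - 8)*0 = (0 - 8)*0 = -8*0 = 0)
c = 43491/8699 (c = 1/(8699*(1/43491)) = 1/(8699/43491) = 43491/8699 ≈ 4.9995)
c + P = 43491/8699 + 0 = 43491/8699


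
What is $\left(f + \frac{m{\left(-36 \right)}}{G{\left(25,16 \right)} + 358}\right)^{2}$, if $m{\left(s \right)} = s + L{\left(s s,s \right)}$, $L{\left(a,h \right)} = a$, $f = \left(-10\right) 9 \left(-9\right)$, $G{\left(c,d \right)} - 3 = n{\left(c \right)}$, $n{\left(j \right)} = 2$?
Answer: $\frac{9688464900}{14641} \approx 6.6174 \cdot 10^{5}$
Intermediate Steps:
$G{\left(c,d \right)} = 5$ ($G{\left(c,d \right)} = 3 + 2 = 5$)
$f = 810$ ($f = \left(-90\right) \left(-9\right) = 810$)
$m{\left(s \right)} = s + s^{2}$ ($m{\left(s \right)} = s + s s = s + s^{2}$)
$\left(f + \frac{m{\left(-36 \right)}}{G{\left(25,16 \right)} + 358}\right)^{2} = \left(810 + \frac{\left(-36\right) \left(1 - 36\right)}{5 + 358}\right)^{2} = \left(810 + \frac{\left(-36\right) \left(-35\right)}{363}\right)^{2} = \left(810 + 1260 \cdot \frac{1}{363}\right)^{2} = \left(810 + \frac{420}{121}\right)^{2} = \left(\frac{98430}{121}\right)^{2} = \frac{9688464900}{14641}$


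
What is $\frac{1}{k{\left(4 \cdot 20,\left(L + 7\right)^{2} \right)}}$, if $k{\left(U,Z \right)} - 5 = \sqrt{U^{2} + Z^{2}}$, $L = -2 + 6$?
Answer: $- \frac{5}{21016} + \frac{\sqrt{21041}}{21016} \approx 0.0066642$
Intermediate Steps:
$L = 4$
$k{\left(U,Z \right)} = 5 + \sqrt{U^{2} + Z^{2}}$
$\frac{1}{k{\left(4 \cdot 20,\left(L + 7\right)^{2} \right)}} = \frac{1}{5 + \sqrt{\left(4 \cdot 20\right)^{2} + \left(\left(4 + 7\right)^{2}\right)^{2}}} = \frac{1}{5 + \sqrt{80^{2} + \left(11^{2}\right)^{2}}} = \frac{1}{5 + \sqrt{6400 + 121^{2}}} = \frac{1}{5 + \sqrt{6400 + 14641}} = \frac{1}{5 + \sqrt{21041}}$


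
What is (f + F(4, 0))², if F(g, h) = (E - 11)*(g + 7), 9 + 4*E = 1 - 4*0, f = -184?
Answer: 106929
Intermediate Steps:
E = -2 (E = -9/4 + (1 - 4*0)/4 = -9/4 + (1 + 0)/4 = -9/4 + (¼)*1 = -9/4 + ¼ = -2)
F(g, h) = -91 - 13*g (F(g, h) = (-2 - 11)*(g + 7) = -13*(7 + g) = -91 - 13*g)
(f + F(4, 0))² = (-184 + (-91 - 13*4))² = (-184 + (-91 - 52))² = (-184 - 143)² = (-327)² = 106929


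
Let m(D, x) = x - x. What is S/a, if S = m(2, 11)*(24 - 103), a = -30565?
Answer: 0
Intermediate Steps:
m(D, x) = 0
S = 0 (S = 0*(24 - 103) = 0*(-79) = 0)
S/a = 0/(-30565) = 0*(-1/30565) = 0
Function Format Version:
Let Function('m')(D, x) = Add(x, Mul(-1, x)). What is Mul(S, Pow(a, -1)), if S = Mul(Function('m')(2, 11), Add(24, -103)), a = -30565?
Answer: 0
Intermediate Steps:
Function('m')(D, x) = 0
S = 0 (S = Mul(0, Add(24, -103)) = Mul(0, -79) = 0)
Mul(S, Pow(a, -1)) = Mul(0, Pow(-30565, -1)) = Mul(0, Rational(-1, 30565)) = 0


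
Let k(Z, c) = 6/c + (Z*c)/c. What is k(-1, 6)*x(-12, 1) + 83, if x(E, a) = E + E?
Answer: 83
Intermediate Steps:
x(E, a) = 2*E
k(Z, c) = Z + 6/c (k(Z, c) = 6/c + Z = Z + 6/c)
k(-1, 6)*x(-12, 1) + 83 = (-1 + 6/6)*(2*(-12)) + 83 = (-1 + 6*(1/6))*(-24) + 83 = (-1 + 1)*(-24) + 83 = 0*(-24) + 83 = 0 + 83 = 83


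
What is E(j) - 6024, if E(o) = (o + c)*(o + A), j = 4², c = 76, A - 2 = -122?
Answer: -15592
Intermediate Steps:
A = -120 (A = 2 - 122 = -120)
j = 16
E(o) = (-120 + o)*(76 + o) (E(o) = (o + 76)*(o - 120) = (76 + o)*(-120 + o) = (-120 + o)*(76 + o))
E(j) - 6024 = (-9120 + 16² - 44*16) - 6024 = (-9120 + 256 - 704) - 6024 = -9568 - 6024 = -15592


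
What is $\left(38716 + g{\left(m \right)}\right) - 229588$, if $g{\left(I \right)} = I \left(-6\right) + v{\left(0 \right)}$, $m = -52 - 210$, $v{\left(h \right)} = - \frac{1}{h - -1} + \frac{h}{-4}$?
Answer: $-189301$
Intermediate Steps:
$v{\left(h \right)} = - \frac{1}{1 + h} - \frac{h}{4}$ ($v{\left(h \right)} = - \frac{1}{h + 1} + h \left(- \frac{1}{4}\right) = - \frac{1}{1 + h} - \frac{h}{4}$)
$m = -262$
$g{\left(I \right)} = -1 - 6 I$ ($g{\left(I \right)} = I \left(-6\right) + \frac{-4 - 0 - 0^{2}}{4 \left(1 + 0\right)} = - 6 I + \frac{-4 + 0 - 0}{4 \cdot 1} = - 6 I + \frac{1}{4} \cdot 1 \left(-4 + 0 + 0\right) = - 6 I + \frac{1}{4} \cdot 1 \left(-4\right) = - 6 I - 1 = -1 - 6 I$)
$\left(38716 + g{\left(m \right)}\right) - 229588 = \left(38716 - -1571\right) - 229588 = \left(38716 + \left(-1 + 1572\right)\right) - 229588 = \left(38716 + 1571\right) - 229588 = 40287 - 229588 = -189301$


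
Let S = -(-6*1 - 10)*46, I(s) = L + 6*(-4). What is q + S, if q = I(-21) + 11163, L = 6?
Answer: 11881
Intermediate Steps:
I(s) = -18 (I(s) = 6 + 6*(-4) = 6 - 24 = -18)
q = 11145 (q = -18 + 11163 = 11145)
S = 736 (S = -(-6 - 10)*46 = -1*(-16)*46 = 16*46 = 736)
q + S = 11145 + 736 = 11881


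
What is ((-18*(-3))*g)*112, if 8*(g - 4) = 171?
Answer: 153468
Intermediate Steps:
g = 203/8 (g = 4 + (1/8)*171 = 4 + 171/8 = 203/8 ≈ 25.375)
((-18*(-3))*g)*112 = (-18*(-3)*(203/8))*112 = (54*(203/8))*112 = (5481/4)*112 = 153468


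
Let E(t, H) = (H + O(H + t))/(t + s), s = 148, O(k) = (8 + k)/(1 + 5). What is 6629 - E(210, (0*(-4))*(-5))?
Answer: 7119437/1074 ≈ 6628.9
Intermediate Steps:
O(k) = 4/3 + k/6 (O(k) = (8 + k)/6 = (8 + k)*(⅙) = 4/3 + k/6)
E(t, H) = (4/3 + t/6 + 7*H/6)/(148 + t) (E(t, H) = (H + (4/3 + (H + t)/6))/(t + 148) = (H + (4/3 + (H/6 + t/6)))/(148 + t) = (H + (4/3 + H/6 + t/6))/(148 + t) = (4/3 + t/6 + 7*H/6)/(148 + t))
6629 - E(210, (0*(-4))*(-5)) = 6629 - (8 + 210 + 7*((0*(-4))*(-5)))/(6*(148 + 210)) = 6629 - (8 + 210 + 7*(0*(-5)))/(6*358) = 6629 - (8 + 210 + 7*0)/(6*358) = 6629 - (8 + 210 + 0)/(6*358) = 6629 - 218/(6*358) = 6629 - 1*109/1074 = 6629 - 109/1074 = 7119437/1074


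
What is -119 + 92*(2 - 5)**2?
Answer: 709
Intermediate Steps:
-119 + 92*(2 - 5)**2 = -119 + 92*(-3)**2 = -119 + 92*9 = -119 + 828 = 709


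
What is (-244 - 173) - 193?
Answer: -610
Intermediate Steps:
(-244 - 173) - 193 = -417 - 193 = -610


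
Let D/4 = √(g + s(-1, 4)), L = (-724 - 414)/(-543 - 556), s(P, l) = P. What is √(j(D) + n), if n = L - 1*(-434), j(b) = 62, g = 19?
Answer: √600319958/1099 ≈ 22.294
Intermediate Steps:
L = 1138/1099 (L = -1138/(-1099) = -1138*(-1/1099) = 1138/1099 ≈ 1.0355)
D = 12*√2 (D = 4*√(19 - 1) = 4*√18 = 4*(3*√2) = 12*√2 ≈ 16.971)
n = 478104/1099 (n = 1138/1099 - 1*(-434) = 1138/1099 + 434 = 478104/1099 ≈ 435.04)
√(j(D) + n) = √(62 + 478104/1099) = √(546242/1099) = √600319958/1099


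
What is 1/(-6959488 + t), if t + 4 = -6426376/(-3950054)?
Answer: -1975027/13745181393096 ≈ -1.4369e-7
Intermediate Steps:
t = -4686920/1975027 (t = -4 - 6426376/(-3950054) = -4 - 6426376*(-1/3950054) = -4 + 3213188/1975027 = -4686920/1975027 ≈ -2.3731)
1/(-6959488 + t) = 1/(-6959488 - 4686920/1975027) = 1/(-13745181393096/1975027) = -1975027/13745181393096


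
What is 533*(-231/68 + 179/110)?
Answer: -3527927/3740 ≈ -943.30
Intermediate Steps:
533*(-231/68 + 179/110) = 533*(-6619/3740) = -3527927/3740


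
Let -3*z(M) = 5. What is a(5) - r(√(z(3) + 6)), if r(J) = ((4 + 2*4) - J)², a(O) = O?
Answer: -430/3 + 8*√39 ≈ -93.373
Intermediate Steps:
z(M) = -5/3 (z(M) = -⅓*5 = -5/3)
r(J) = (12 - J)² (r(J) = ((4 + 8) - J)² = (12 - J)²)
a(5) - r(√(z(3) + 6)) = 5 - (-12 + √(-5/3 + 6))² = 5 - (-12 + √(13/3))² = 5 - (-12 + √39/3)²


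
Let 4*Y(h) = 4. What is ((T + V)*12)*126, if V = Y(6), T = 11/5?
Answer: 24192/5 ≈ 4838.4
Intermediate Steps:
T = 11/5 (T = 11*(⅕) = 11/5 ≈ 2.2000)
Y(h) = 1 (Y(h) = (¼)*4 = 1)
V = 1
((T + V)*12)*126 = ((11/5 + 1)*12)*126 = ((16/5)*12)*126 = (192/5)*126 = 24192/5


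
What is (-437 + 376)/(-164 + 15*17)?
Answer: -61/91 ≈ -0.67033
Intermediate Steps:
(-437 + 376)/(-164 + 15*17) = -61/(-164 + 255) = -61/91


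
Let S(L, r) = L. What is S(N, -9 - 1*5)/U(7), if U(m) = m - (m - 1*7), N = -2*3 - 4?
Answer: -10/7 ≈ -1.4286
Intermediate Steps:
N = -10 (N = -6 - 4 = -10)
U(m) = 7 (U(m) = m - (m - 7) = m - (-7 + m) = m + (7 - m) = 7)
S(N, -9 - 1*5)/U(7) = -10/7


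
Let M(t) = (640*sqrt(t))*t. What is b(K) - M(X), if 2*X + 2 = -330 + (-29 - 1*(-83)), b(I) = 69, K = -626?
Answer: 69 + 88960*I*sqrt(139) ≈ 69.0 + 1.0488e+6*I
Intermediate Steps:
X = -139 (X = -1 + (-330 + (-29 - 1*(-83)))/2 = -1 + (-330 + (-29 + 83))/2 = -1 + (-330 + 54)/2 = -1 + (1/2)*(-276) = -1 - 138 = -139)
M(t) = 640*t**(3/2)
b(K) - M(X) = 69 - 640*(-139)**(3/2) = 69 - 640*(-139*I*sqrt(139)) = 69 - (-88960)*I*sqrt(139) = 69 + 88960*I*sqrt(139)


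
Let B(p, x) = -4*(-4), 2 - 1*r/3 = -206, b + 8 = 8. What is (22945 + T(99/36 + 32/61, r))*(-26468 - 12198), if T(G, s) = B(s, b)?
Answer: -887810026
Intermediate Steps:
b = 0 (b = -8 + 8 = 0)
r = 624 (r = 6 - 3*(-206) = 6 + 618 = 624)
B(p, x) = 16
T(G, s) = 16
(22945 + T(99/36 + 32/61, r))*(-26468 - 12198) = (22945 + 16)*(-26468 - 12198) = 22961*(-38666) = -887810026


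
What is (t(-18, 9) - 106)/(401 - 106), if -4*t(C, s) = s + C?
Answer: -83/236 ≈ -0.35170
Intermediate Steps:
t(C, s) = -C/4 - s/4 (t(C, s) = -(s + C)/4 = -(C + s)/4 = -C/4 - s/4)
(t(-18, 9) - 106)/(401 - 106) = ((-1/4*(-18) - 1/4*9) - 106)/(401 - 106) = ((9/2 - 9/4) - 106)/295 = (9/4 - 106)*(1/295) = -415/4*1/295 = -83/236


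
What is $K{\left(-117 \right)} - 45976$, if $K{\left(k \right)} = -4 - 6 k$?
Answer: $-45278$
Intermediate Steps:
$K{\left(-117 \right)} - 45976 = \left(-4 - -702\right) - 45976 = \left(-4 + 702\right) - 45976 = 698 - 45976 = -45278$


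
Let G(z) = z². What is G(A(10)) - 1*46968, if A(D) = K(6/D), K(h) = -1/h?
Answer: -422687/9 ≈ -46965.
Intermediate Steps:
A(D) = -D/6 (A(D) = -1/(6/D) = -D/6)
G(A(10)) - 1*46968 = (-⅙*10)² - 1*46968 = (-5/3)² - 46968 = 25/9 - 46968 = -422687/9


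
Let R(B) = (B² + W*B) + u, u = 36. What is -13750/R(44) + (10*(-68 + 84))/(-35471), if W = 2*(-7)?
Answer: -243971605/24049338 ≈ -10.145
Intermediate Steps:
W = -14
R(B) = 36 + B² - 14*B (R(B) = (B² - 14*B) + 36 = 36 + B² - 14*B)
-13750/R(44) + (10*(-68 + 84))/(-35471) = -13750/(36 + 44² - 14*44) + (10*(-68 + 84))/(-35471) = -13750/(36 + 1936 - 616) + (10*16)*(-1/35471) = -13750/1356 + 160*(-1/35471) = -13750*1/1356 - 160/35471 = -6875/678 - 160/35471 = -243971605/24049338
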